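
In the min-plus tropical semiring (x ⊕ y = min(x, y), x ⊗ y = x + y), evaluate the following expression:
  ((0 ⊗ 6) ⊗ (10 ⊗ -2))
((0 ⊗ 6) ⊗ (10 ⊗ -2)) = 14

Expand innermost to outermost. Recall ⊕ takes the minimum of its arguments and ⊗ takes their sum. Working out the expression ((0 ⊗ 6) ⊗ (10 ⊗ -2)) gives 14.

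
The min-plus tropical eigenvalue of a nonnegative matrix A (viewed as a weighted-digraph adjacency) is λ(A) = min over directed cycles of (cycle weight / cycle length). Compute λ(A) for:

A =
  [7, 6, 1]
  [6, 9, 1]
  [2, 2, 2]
λ(A) = 3/2

Enumerate directed cycles and compute their means (weight / length). Sample:
  cycle 0 → 0: weight = 7, length = 1, mean = 7/1 ≈ 7.000
  cycle 1 → 1: weight = 9, length = 1, mean = 9/1 ≈ 9.000
  cycle 2 → 2: weight = 2, length = 1, mean = 2/1 ≈ 2.000
  cycle 0 → 1 → 0: weight = 12, length = 2, mean = 12/2 ≈ 6.000
  cycle 0 → 2 → 0: weight = 3, length = 2, mean = 3/2 ≈ 1.500
  cycle 1 → 0 → 1: weight = 12, length = 2, mean = 12/2 ≈ 6.000
Minimum mean = 1.500, attained e.g. along the cycle 0 → 2 → 0 with weight 3 and length 2. So λ(A) = 3/2 = 3/2.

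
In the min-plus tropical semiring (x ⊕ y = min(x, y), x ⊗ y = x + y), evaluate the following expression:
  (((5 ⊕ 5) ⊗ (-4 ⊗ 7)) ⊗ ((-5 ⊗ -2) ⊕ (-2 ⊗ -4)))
(((5 ⊕ 5) ⊗ (-4 ⊗ 7)) ⊗ ((-5 ⊗ -2) ⊕ (-2 ⊗ -4))) = 1

Expand innermost to outermost. Recall ⊕ takes the minimum of its arguments and ⊗ takes their sum. Working out the expression (((5 ⊕ 5) ⊗ (-4 ⊗ 7)) ⊗ ((-5 ⊗ -2) ⊕ (-2 ⊗ -4))) gives 1.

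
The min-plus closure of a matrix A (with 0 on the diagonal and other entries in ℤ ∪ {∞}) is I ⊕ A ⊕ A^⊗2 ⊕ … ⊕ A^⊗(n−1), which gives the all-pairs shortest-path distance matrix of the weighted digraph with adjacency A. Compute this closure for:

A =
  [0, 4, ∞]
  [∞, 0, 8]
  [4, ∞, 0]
Closure =
  [0, 4, 12]
  [12, 0, 8]
  [4, 8, 0]

This is the Floyd-Warshall all-pairs shortest-path computation. For each intermediate vertex k = 0, 1, …, 2, update dist[i][j] ← min(dist[i][j], dist[i][k] + dist[k][j]). The final matrix gives, for each (i, j), the minimum total weight of any directed path from i to j (possibly empty when i = j).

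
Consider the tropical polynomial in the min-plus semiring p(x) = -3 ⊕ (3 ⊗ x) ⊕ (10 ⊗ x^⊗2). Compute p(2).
p(2) = -3

A tropical monomial a ⊗ x^⊗i evaluates to a + i · x. Evaluating each term at x = 2:
  Term 0 contributes -3 + 0 · 2 = -3
  Term 1 contributes 3 + 1 · 2 = 5
  Term 2 contributes 10 + 2 · 2 = 14
p(2) = ⊕ of these = min[-3, 5, 14] = -3.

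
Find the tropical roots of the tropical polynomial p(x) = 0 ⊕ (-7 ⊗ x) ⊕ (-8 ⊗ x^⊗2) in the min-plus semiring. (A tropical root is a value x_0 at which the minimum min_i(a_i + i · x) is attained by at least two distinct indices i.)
Roots: {1, 7}

Each tropical root is a break point of the lower envelope of the lines y = a_i + i · x (there are 3 lines, with slopes 0, 1, ..., 2). Only the lines that attain the minimum somewhere contribute to roots; other lines are dominated. Here the surviving (envelope) indices are i = 2, i = 1, i = 0.
Intersections between consecutive envelope lines give the roots: for adjacent envelope indices i < j the intersection is x = (a_i − a_j) / (j − i). Reading off the sorted break points: {1, 7}.
Verification: at each break x_0, at least two indices attain the minimum of min_i(a_i + i · x_0).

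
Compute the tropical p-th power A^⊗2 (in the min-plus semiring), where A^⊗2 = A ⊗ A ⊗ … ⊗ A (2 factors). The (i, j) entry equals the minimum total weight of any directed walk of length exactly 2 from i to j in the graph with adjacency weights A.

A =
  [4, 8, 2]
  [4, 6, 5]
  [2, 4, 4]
A^⊗2 =
  [4, 6, 6]
  [7, 9, 6]
  [6, 8, 4]

Each entry (A^⊗2)_ij equals the minimum over all length-2 walks i = v_0 → v_1 → … → v_2 = j of Σ_t A[v_t][v_{t+1}]. For example, for (i, j) = (0, 2) we minimise over 3 possible intermediate vertex sequences; the minimum is 6, attained along the walk 0 → 0 → 2.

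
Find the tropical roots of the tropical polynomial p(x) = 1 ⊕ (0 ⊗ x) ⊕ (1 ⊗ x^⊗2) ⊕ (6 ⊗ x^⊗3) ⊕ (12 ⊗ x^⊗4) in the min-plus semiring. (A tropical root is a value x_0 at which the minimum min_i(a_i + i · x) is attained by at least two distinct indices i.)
Roots: {-6, -5, -1, 1}

Each tropical root is a break point of the lower envelope of the lines y = a_i + i · x (there are 5 lines, with slopes 0, 1, ..., 4). Only the lines that attain the minimum somewhere contribute to roots; other lines are dominated. Here the surviving (envelope) indices are i = 4, i = 3, i = 2, i = 1, i = 0.
Intersections between consecutive envelope lines give the roots: for adjacent envelope indices i < j the intersection is x = (a_i − a_j) / (j − i). Reading off the sorted break points: {-6, -5, -1, 1}.
Verification: at each break x_0, at least two indices attain the minimum of min_i(a_i + i · x_0).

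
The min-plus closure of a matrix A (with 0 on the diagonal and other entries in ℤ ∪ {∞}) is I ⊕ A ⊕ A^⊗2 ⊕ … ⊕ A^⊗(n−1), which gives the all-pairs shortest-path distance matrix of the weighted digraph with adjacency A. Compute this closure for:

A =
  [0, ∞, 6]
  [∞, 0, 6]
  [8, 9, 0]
Closure =
  [0, 15, 6]
  [14, 0, 6]
  [8, 9, 0]

This is the Floyd-Warshall all-pairs shortest-path computation. For each intermediate vertex k = 0, 1, …, 2, update dist[i][j] ← min(dist[i][j], dist[i][k] + dist[k][j]). The final matrix gives, for each (i, j), the minimum total weight of any directed path from i to j (possibly empty when i = j).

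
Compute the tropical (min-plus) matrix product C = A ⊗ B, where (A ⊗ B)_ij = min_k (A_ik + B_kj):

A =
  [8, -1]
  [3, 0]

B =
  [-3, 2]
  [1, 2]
A ⊗ B =
  [0, 1]
  [0, 2]

Apply the min-plus product entry-by-entry:
  C[0][0] = min over k of (A[0][0] + B[0][0] = 8 + -3 = 5, A[0][1] + B[1][0] = -1 + 1 = 0) = 0 (attained at k = 1)
  C[0][1] = min over k of (A[0][0] + B[0][1] = 8 + 2 = 10, A[0][1] + B[1][1] = -1 + 2 = 1) = 1 (attained at k = 1)
  C[1][0] = min over k of (A[1][0] + B[0][0] = 3 + -3 = 0, A[1][1] + B[1][0] = 0 + 1 = 1) = 0 (attained at k = 0)
  C[1][1] = min over k of (A[1][0] + B[0][1] = 3 + 2 = 5, A[1][1] + B[1][1] = 0 + 2 = 2) = 2 (attained at k = 1)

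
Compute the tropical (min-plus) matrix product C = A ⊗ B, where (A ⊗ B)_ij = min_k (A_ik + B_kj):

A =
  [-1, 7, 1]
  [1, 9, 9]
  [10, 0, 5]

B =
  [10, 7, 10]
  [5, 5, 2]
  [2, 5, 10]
A ⊗ B =
  [3, 6, 9]
  [11, 8, 11]
  [5, 5, 2]

Apply the min-plus product entry-by-entry:
  C[0][0] = min over k of (A[0][0] + B[0][0] = -1 + 10 = 9, A[0][1] + B[1][0] = 7 + 5 = 12, A[0][2] + B[2][0] = 1 + 2 = 3) = 3 (attained at k = 2)
  C[0][1] = min over k of (A[0][0] + B[0][1] = -1 + 7 = 6, A[0][1] + B[1][1] = 7 + 5 = 12, A[0][2] + B[2][1] = 1 + 5 = 6) = 6 (attained at k = 0)
  C[0][2] = min over k of (A[0][0] + B[0][2] = -1 + 10 = 9, A[0][1] + B[1][2] = 7 + 2 = 9, A[0][2] + B[2][2] = 1 + 10 = 11) = 9 (attained at k = 0)
  C[1][0] = min over k of (A[1][0] + B[0][0] = 1 + 10 = 11, A[1][1] + B[1][0] = 9 + 5 = 14, A[1][2] + B[2][0] = 9 + 2 = 11) = 11 (attained at k = 0)
  C[1][1] = min over k of (A[1][0] + B[0][1] = 1 + 7 = 8, A[1][1] + B[1][1] = 9 + 5 = 14, A[1][2] + B[2][1] = 9 + 5 = 14) = 8 (attained at k = 0)
  C[1][2] = min over k of (A[1][0] + B[0][2] = 1 + 10 = 11, A[1][1] + B[1][2] = 9 + 2 = 11, A[1][2] + B[2][2] = 9 + 10 = 19) = 11 (attained at k = 0)
  C[2][0] = min over k of (A[2][0] + B[0][0] = 10 + 10 = 20, A[2][1] + B[1][0] = 0 + 5 = 5, A[2][2] + B[2][0] = 5 + 2 = 7) = 5 (attained at k = 1)
  C[2][1] = min over k of (A[2][0] + B[0][1] = 10 + 7 = 17, A[2][1] + B[1][1] = 0 + 5 = 5, A[2][2] + B[2][1] = 5 + 5 = 10) = 5 (attained at k = 1)
  C[2][2] = min over k of (A[2][0] + B[0][2] = 10 + 10 = 20, A[2][1] + B[1][2] = 0 + 2 = 2, A[2][2] + B[2][2] = 5 + 10 = 15) = 2 (attained at k = 1)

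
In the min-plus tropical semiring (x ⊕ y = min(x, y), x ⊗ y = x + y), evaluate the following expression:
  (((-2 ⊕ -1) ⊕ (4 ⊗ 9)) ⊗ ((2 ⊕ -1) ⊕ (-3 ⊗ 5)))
(((-2 ⊕ -1) ⊕ (4 ⊗ 9)) ⊗ ((2 ⊕ -1) ⊕ (-3 ⊗ 5))) = -3

Expand innermost to outermost. Recall ⊕ takes the minimum of its arguments and ⊗ takes their sum. Working out the expression (((-2 ⊕ -1) ⊕ (4 ⊗ 9)) ⊗ ((2 ⊕ -1) ⊕ (-3 ⊗ 5))) gives -3.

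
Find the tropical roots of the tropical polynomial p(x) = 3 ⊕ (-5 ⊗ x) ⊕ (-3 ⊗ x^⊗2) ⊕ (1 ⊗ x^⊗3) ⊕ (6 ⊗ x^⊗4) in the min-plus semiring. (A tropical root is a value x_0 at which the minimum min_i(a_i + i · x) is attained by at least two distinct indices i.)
Roots: {-5, -4, -2, 8}

Each tropical root is a break point of the lower envelope of the lines y = a_i + i · x (there are 5 lines, with slopes 0, 1, ..., 4). Only the lines that attain the minimum somewhere contribute to roots; other lines are dominated. Here the surviving (envelope) indices are i = 4, i = 3, i = 2, i = 1, i = 0.
Intersections between consecutive envelope lines give the roots: for adjacent envelope indices i < j the intersection is x = (a_i − a_j) / (j − i). Reading off the sorted break points: {-5, -4, -2, 8}.
Verification: at each break x_0, at least two indices attain the minimum of min_i(a_i + i · x_0).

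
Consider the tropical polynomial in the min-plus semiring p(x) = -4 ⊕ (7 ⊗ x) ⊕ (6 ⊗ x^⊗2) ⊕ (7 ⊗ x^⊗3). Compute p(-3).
p(-3) = -4

A tropical monomial a ⊗ x^⊗i evaluates to a + i · x. Evaluating each term at x = -3:
  Term 0 contributes -4 + 0 · -3 = -4
  Term 1 contributes 7 + 1 · -3 = 4
  Term 2 contributes 6 + 2 · -3 = 0
  Term 3 contributes 7 + 3 · -3 = -2
p(-3) = ⊕ of these = min[-4, 4, 0, -2] = -4.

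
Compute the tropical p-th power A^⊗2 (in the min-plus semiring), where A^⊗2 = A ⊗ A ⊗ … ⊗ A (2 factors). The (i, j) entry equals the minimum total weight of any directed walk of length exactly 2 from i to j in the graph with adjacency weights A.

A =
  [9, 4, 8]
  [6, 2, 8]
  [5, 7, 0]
A^⊗2 =
  [10, 6, 8]
  [8, 4, 8]
  [5, 7, 0]

Each entry (A^⊗2)_ij equals the minimum over all length-2 walks i = v_0 → v_1 → … → v_2 = j of Σ_t A[v_t][v_{t+1}]. For example, for (i, j) = (0, 2) we minimise over 3 possible intermediate vertex sequences; the minimum is 8, attained along the walk 0 → 2 → 2.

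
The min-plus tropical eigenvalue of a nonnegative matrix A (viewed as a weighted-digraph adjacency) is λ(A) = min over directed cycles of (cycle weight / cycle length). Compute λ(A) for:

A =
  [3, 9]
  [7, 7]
λ(A) = 3

Enumerate directed cycles and compute their means (weight / length). Sample:
  cycle 0 → 0: weight = 3, length = 1, mean = 3/1 ≈ 3.000
  cycle 1 → 1: weight = 7, length = 1, mean = 7/1 ≈ 7.000
  cycle 0 → 1 → 0: weight = 16, length = 2, mean = 16/2 ≈ 8.000
  cycle 1 → 0 → 1: weight = 16, length = 2, mean = 16/2 ≈ 8.000
Minimum mean = 3.000, attained e.g. along the cycle 0 → 0 with weight 3 and length 1. So λ(A) = 3/1 = 3.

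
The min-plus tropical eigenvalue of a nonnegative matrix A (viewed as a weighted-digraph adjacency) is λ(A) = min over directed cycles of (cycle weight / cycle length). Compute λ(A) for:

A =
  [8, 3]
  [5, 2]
λ(A) = 2

Enumerate directed cycles and compute their means (weight / length). Sample:
  cycle 0 → 0: weight = 8, length = 1, mean = 8/1 ≈ 8.000
  cycle 1 → 1: weight = 2, length = 1, mean = 2/1 ≈ 2.000
  cycle 0 → 1 → 0: weight = 8, length = 2, mean = 8/2 ≈ 4.000
  cycle 1 → 0 → 1: weight = 8, length = 2, mean = 8/2 ≈ 4.000
Minimum mean = 2.000, attained e.g. along the cycle 1 → 1 with weight 2 and length 1. So λ(A) = 2/1 = 2.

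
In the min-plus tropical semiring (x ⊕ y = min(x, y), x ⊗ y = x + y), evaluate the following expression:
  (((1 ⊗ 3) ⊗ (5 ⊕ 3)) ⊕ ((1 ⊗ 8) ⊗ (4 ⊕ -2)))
(((1 ⊗ 3) ⊗ (5 ⊕ 3)) ⊕ ((1 ⊗ 8) ⊗ (4 ⊕ -2))) = 7

Expand innermost to outermost. Recall ⊕ takes the minimum of its arguments and ⊗ takes their sum. Working out the expression (((1 ⊗ 3) ⊗ (5 ⊕ 3)) ⊕ ((1 ⊗ 8) ⊗ (4 ⊕ -2))) gives 7.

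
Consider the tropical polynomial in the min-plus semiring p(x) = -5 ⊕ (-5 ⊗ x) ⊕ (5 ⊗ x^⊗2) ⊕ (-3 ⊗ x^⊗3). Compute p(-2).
p(-2) = -9

A tropical monomial a ⊗ x^⊗i evaluates to a + i · x. Evaluating each term at x = -2:
  Term 0 contributes -5 + 0 · -2 = -5
  Term 1 contributes -5 + 1 · -2 = -7
  Term 2 contributes 5 + 2 · -2 = 1
  Term 3 contributes -3 + 3 · -2 = -9
p(-2) = ⊕ of these = min[-5, -7, 1, -9] = -9.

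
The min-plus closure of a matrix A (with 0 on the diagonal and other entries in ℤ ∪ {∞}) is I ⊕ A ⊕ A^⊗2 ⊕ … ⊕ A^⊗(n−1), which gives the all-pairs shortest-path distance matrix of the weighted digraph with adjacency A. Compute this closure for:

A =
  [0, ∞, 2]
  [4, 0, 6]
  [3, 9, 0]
Closure =
  [0, 11, 2]
  [4, 0, 6]
  [3, 9, 0]

This is the Floyd-Warshall all-pairs shortest-path computation. For each intermediate vertex k = 0, 1, …, 2, update dist[i][j] ← min(dist[i][j], dist[i][k] + dist[k][j]). The final matrix gives, for each (i, j), the minimum total weight of any directed path from i to j (possibly empty when i = j).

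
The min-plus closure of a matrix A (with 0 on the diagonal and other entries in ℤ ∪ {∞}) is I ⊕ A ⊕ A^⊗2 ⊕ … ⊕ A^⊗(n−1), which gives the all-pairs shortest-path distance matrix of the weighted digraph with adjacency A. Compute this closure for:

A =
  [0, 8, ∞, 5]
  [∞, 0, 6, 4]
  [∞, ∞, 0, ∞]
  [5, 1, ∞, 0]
Closure =
  [0, 6, 12, 5]
  [9, 0, 6, 4]
  [∞, ∞, 0, ∞]
  [5, 1, 7, 0]

This is the Floyd-Warshall all-pairs shortest-path computation. For each intermediate vertex k = 0, 1, …, 3, update dist[i][j] ← min(dist[i][j], dist[i][k] + dist[k][j]). The final matrix gives, for each (i, j), the minimum total weight of any directed path from i to j (possibly empty when i = j).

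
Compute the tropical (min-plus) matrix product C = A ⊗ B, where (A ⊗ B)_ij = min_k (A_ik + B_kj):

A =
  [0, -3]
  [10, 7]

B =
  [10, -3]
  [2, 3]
A ⊗ B =
  [-1, -3]
  [9, 7]

Apply the min-plus product entry-by-entry:
  C[0][0] = min over k of (A[0][0] + B[0][0] = 0 + 10 = 10, A[0][1] + B[1][0] = -3 + 2 = -1) = -1 (attained at k = 1)
  C[0][1] = min over k of (A[0][0] + B[0][1] = 0 + -3 = -3, A[0][1] + B[1][1] = -3 + 3 = 0) = -3 (attained at k = 0)
  C[1][0] = min over k of (A[1][0] + B[0][0] = 10 + 10 = 20, A[1][1] + B[1][0] = 7 + 2 = 9) = 9 (attained at k = 1)
  C[1][1] = min over k of (A[1][0] + B[0][1] = 10 + -3 = 7, A[1][1] + B[1][1] = 7 + 3 = 10) = 7 (attained at k = 0)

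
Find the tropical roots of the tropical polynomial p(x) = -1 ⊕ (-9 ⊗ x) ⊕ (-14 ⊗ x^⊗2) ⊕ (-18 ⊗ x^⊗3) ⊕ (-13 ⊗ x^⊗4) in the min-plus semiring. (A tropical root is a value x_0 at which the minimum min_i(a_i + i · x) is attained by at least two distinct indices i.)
Roots: {-5, 4, 5, 8}

Each tropical root is a break point of the lower envelope of the lines y = a_i + i · x (there are 5 lines, with slopes 0, 1, ..., 4). Only the lines that attain the minimum somewhere contribute to roots; other lines are dominated. Here the surviving (envelope) indices are i = 4, i = 3, i = 2, i = 1, i = 0.
Intersections between consecutive envelope lines give the roots: for adjacent envelope indices i < j the intersection is x = (a_i − a_j) / (j − i). Reading off the sorted break points: {-5, 4, 5, 8}.
Verification: at each break x_0, at least two indices attain the minimum of min_i(a_i + i · x_0).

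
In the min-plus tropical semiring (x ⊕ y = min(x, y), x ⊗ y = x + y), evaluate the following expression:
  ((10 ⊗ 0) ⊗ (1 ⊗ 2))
((10 ⊗ 0) ⊗ (1 ⊗ 2)) = 13

Expand innermost to outermost. Recall ⊕ takes the minimum of its arguments and ⊗ takes their sum. Working out the expression ((10 ⊗ 0) ⊗ (1 ⊗ 2)) gives 13.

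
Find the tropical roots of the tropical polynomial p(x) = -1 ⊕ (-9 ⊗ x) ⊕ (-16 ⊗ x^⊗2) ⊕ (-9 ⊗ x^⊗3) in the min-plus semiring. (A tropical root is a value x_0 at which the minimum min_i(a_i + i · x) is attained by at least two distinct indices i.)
Roots: {-7, 7, 8}

Each tropical root is a break point of the lower envelope of the lines y = a_i + i · x (there are 4 lines, with slopes 0, 1, ..., 3). Only the lines that attain the minimum somewhere contribute to roots; other lines are dominated. Here the surviving (envelope) indices are i = 3, i = 2, i = 1, i = 0.
Intersections between consecutive envelope lines give the roots: for adjacent envelope indices i < j the intersection is x = (a_i − a_j) / (j − i). Reading off the sorted break points: {-7, 7, 8}.
Verification: at each break x_0, at least two indices attain the minimum of min_i(a_i + i · x_0).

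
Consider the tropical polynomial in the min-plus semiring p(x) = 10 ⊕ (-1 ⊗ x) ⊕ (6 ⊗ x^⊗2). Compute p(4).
p(4) = 3

A tropical monomial a ⊗ x^⊗i evaluates to a + i · x. Evaluating each term at x = 4:
  Term 0 contributes 10 + 0 · 4 = 10
  Term 1 contributes -1 + 1 · 4 = 3
  Term 2 contributes 6 + 2 · 4 = 14
p(4) = ⊕ of these = min[10, 3, 14] = 3.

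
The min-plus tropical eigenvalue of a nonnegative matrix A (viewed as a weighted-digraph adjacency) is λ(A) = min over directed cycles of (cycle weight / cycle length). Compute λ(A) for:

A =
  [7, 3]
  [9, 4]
λ(A) = 4

Enumerate directed cycles and compute their means (weight / length). Sample:
  cycle 0 → 0: weight = 7, length = 1, mean = 7/1 ≈ 7.000
  cycle 1 → 1: weight = 4, length = 1, mean = 4/1 ≈ 4.000
  cycle 0 → 1 → 0: weight = 12, length = 2, mean = 12/2 ≈ 6.000
  cycle 1 → 0 → 1: weight = 12, length = 2, mean = 12/2 ≈ 6.000
Minimum mean = 4.000, attained e.g. along the cycle 1 → 1 with weight 4 and length 1. So λ(A) = 4/1 = 4.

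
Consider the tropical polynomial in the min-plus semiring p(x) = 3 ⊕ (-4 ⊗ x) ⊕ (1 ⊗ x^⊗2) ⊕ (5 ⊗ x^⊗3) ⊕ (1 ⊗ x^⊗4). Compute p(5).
p(5) = 1

A tropical monomial a ⊗ x^⊗i evaluates to a + i · x. Evaluating each term at x = 5:
  Term 0 contributes 3 + 0 · 5 = 3
  Term 1 contributes -4 + 1 · 5 = 1
  Term 2 contributes 1 + 2 · 5 = 11
  Term 3 contributes 5 + 3 · 5 = 20
  Term 4 contributes 1 + 4 · 5 = 21
p(5) = ⊕ of these = min[3, 1, 11, 20, 21] = 1.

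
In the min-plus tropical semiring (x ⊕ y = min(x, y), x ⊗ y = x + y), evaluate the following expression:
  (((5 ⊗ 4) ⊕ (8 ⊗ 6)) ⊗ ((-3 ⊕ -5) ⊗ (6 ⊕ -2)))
(((5 ⊗ 4) ⊕ (8 ⊗ 6)) ⊗ ((-3 ⊕ -5) ⊗ (6 ⊕ -2))) = 2

Expand innermost to outermost. Recall ⊕ takes the minimum of its arguments and ⊗ takes their sum. Working out the expression (((5 ⊗ 4) ⊕ (8 ⊗ 6)) ⊗ ((-3 ⊕ -5) ⊗ (6 ⊕ -2))) gives 2.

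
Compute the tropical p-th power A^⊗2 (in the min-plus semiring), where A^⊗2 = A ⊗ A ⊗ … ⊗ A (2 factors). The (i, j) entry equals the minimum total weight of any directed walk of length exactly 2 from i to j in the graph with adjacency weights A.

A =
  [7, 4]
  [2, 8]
A^⊗2 =
  [6, 11]
  [9, 6]

Each entry (A^⊗2)_ij equals the minimum over all length-2 walks i = v_0 → v_1 → … → v_2 = j of Σ_t A[v_t][v_{t+1}]. For example, for (i, j) = (0, 1) we minimise over 2 possible intermediate vertex sequences; the minimum is 11, attained along the walk 0 → 0 → 1.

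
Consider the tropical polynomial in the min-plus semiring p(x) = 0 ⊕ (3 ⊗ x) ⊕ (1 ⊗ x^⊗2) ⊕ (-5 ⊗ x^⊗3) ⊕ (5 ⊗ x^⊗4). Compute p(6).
p(6) = 0

A tropical monomial a ⊗ x^⊗i evaluates to a + i · x. Evaluating each term at x = 6:
  Term 0 contributes 0 + 0 · 6 = 0
  Term 1 contributes 3 + 1 · 6 = 9
  Term 2 contributes 1 + 2 · 6 = 13
  Term 3 contributes -5 + 3 · 6 = 13
  Term 4 contributes 5 + 4 · 6 = 29
p(6) = ⊕ of these = min[0, 9, 13, 13, 29] = 0.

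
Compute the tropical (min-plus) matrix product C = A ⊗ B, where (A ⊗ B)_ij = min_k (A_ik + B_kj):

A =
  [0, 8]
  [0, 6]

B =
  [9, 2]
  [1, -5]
A ⊗ B =
  [9, 2]
  [7, 1]

Apply the min-plus product entry-by-entry:
  C[0][0] = min over k of (A[0][0] + B[0][0] = 0 + 9 = 9, A[0][1] + B[1][0] = 8 + 1 = 9) = 9 (attained at k = 0)
  C[0][1] = min over k of (A[0][0] + B[0][1] = 0 + 2 = 2, A[0][1] + B[1][1] = 8 + -5 = 3) = 2 (attained at k = 0)
  C[1][0] = min over k of (A[1][0] + B[0][0] = 0 + 9 = 9, A[1][1] + B[1][0] = 6 + 1 = 7) = 7 (attained at k = 1)
  C[1][1] = min over k of (A[1][0] + B[0][1] = 0 + 2 = 2, A[1][1] + B[1][1] = 6 + -5 = 1) = 1 (attained at k = 1)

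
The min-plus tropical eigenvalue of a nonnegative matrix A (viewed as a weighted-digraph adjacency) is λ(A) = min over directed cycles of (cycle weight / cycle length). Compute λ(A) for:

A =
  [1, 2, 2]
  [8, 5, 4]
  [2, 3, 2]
λ(A) = 1

Enumerate directed cycles and compute their means (weight / length). Sample:
  cycle 0 → 0: weight = 1, length = 1, mean = 1/1 ≈ 1.000
  cycle 1 → 1: weight = 5, length = 1, mean = 5/1 ≈ 5.000
  cycle 2 → 2: weight = 2, length = 1, mean = 2/1 ≈ 2.000
  cycle 0 → 1 → 0: weight = 10, length = 2, mean = 10/2 ≈ 5.000
  cycle 0 → 2 → 0: weight = 4, length = 2, mean = 4/2 ≈ 2.000
  cycle 1 → 0 → 1: weight = 10, length = 2, mean = 10/2 ≈ 5.000
Minimum mean = 1.000, attained e.g. along the cycle 0 → 0 with weight 1 and length 1. So λ(A) = 1/1 = 1.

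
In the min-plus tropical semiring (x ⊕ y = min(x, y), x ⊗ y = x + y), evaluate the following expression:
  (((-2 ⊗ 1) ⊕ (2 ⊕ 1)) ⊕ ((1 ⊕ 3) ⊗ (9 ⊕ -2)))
(((-2 ⊗ 1) ⊕ (2 ⊕ 1)) ⊕ ((1 ⊕ 3) ⊗ (9 ⊕ -2))) = -1

Expand innermost to outermost. Recall ⊕ takes the minimum of its arguments and ⊗ takes their sum. Working out the expression (((-2 ⊗ 1) ⊕ (2 ⊕ 1)) ⊕ ((1 ⊕ 3) ⊗ (9 ⊕ -2))) gives -1.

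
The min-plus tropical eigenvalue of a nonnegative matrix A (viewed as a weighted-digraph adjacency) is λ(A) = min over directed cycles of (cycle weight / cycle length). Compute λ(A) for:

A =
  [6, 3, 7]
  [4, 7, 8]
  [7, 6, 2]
λ(A) = 2

Enumerate directed cycles and compute their means (weight / length). Sample:
  cycle 0 → 0: weight = 6, length = 1, mean = 6/1 ≈ 6.000
  cycle 1 → 1: weight = 7, length = 1, mean = 7/1 ≈ 7.000
  cycle 2 → 2: weight = 2, length = 1, mean = 2/1 ≈ 2.000
  cycle 0 → 1 → 0: weight = 7, length = 2, mean = 7/2 ≈ 3.500
  cycle 0 → 2 → 0: weight = 14, length = 2, mean = 14/2 ≈ 7.000
  cycle 1 → 0 → 1: weight = 7, length = 2, mean = 7/2 ≈ 3.500
Minimum mean = 2.000, attained e.g. along the cycle 2 → 2 with weight 2 and length 1. So λ(A) = 2/1 = 2.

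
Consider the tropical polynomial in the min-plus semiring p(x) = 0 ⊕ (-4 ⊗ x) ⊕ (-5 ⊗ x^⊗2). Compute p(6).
p(6) = 0

A tropical monomial a ⊗ x^⊗i evaluates to a + i · x. Evaluating each term at x = 6:
  Term 0 contributes 0 + 0 · 6 = 0
  Term 1 contributes -4 + 1 · 6 = 2
  Term 2 contributes -5 + 2 · 6 = 7
p(6) = ⊕ of these = min[0, 2, 7] = 0.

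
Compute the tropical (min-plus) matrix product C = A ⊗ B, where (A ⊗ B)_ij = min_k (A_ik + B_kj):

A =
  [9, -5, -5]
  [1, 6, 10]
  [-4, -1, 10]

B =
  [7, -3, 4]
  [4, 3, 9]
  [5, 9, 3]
A ⊗ B =
  [-1, -2, -2]
  [8, -2, 5]
  [3, -7, 0]

Apply the min-plus product entry-by-entry:
  C[0][0] = min over k of (A[0][0] + B[0][0] = 9 + 7 = 16, A[0][1] + B[1][0] = -5 + 4 = -1, A[0][2] + B[2][0] = -5 + 5 = 0) = -1 (attained at k = 1)
  C[0][1] = min over k of (A[0][0] + B[0][1] = 9 + -3 = 6, A[0][1] + B[1][1] = -5 + 3 = -2, A[0][2] + B[2][1] = -5 + 9 = 4) = -2 (attained at k = 1)
  C[0][2] = min over k of (A[0][0] + B[0][2] = 9 + 4 = 13, A[0][1] + B[1][2] = -5 + 9 = 4, A[0][2] + B[2][2] = -5 + 3 = -2) = -2 (attained at k = 2)
  C[1][0] = min over k of (A[1][0] + B[0][0] = 1 + 7 = 8, A[1][1] + B[1][0] = 6 + 4 = 10, A[1][2] + B[2][0] = 10 + 5 = 15) = 8 (attained at k = 0)
  C[1][1] = min over k of (A[1][0] + B[0][1] = 1 + -3 = -2, A[1][1] + B[1][1] = 6 + 3 = 9, A[1][2] + B[2][1] = 10 + 9 = 19) = -2 (attained at k = 0)
  C[1][2] = min over k of (A[1][0] + B[0][2] = 1 + 4 = 5, A[1][1] + B[1][2] = 6 + 9 = 15, A[1][2] + B[2][2] = 10 + 3 = 13) = 5 (attained at k = 0)
  C[2][0] = min over k of (A[2][0] + B[0][0] = -4 + 7 = 3, A[2][1] + B[1][0] = -1 + 4 = 3, A[2][2] + B[2][0] = 10 + 5 = 15) = 3 (attained at k = 0)
  C[2][1] = min over k of (A[2][0] + B[0][1] = -4 + -3 = -7, A[2][1] + B[1][1] = -1 + 3 = 2, A[2][2] + B[2][1] = 10 + 9 = 19) = -7 (attained at k = 0)
  C[2][2] = min over k of (A[2][0] + B[0][2] = -4 + 4 = 0, A[2][1] + B[1][2] = -1 + 9 = 8, A[2][2] + B[2][2] = 10 + 3 = 13) = 0 (attained at k = 0)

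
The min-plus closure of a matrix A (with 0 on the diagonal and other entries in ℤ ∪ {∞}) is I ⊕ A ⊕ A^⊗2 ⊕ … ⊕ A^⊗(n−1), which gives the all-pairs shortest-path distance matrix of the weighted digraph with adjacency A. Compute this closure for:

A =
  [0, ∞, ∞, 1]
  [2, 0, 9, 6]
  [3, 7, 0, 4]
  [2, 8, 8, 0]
Closure =
  [0, 9, 9, 1]
  [2, 0, 9, 3]
  [3, 7, 0, 4]
  [2, 8, 8, 0]

This is the Floyd-Warshall all-pairs shortest-path computation. For each intermediate vertex k = 0, 1, …, 3, update dist[i][j] ← min(dist[i][j], dist[i][k] + dist[k][j]). The final matrix gives, for each (i, j), the minimum total weight of any directed path from i to j (possibly empty when i = j).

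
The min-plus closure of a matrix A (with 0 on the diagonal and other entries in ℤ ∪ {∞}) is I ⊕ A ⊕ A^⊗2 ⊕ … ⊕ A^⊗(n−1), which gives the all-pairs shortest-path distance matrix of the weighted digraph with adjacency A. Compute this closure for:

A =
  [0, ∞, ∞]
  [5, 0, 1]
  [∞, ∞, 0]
Closure =
  [0, ∞, ∞]
  [5, 0, 1]
  [∞, ∞, 0]

This is the Floyd-Warshall all-pairs shortest-path computation. For each intermediate vertex k = 0, 1, …, 2, update dist[i][j] ← min(dist[i][j], dist[i][k] + dist[k][j]). The final matrix gives, for each (i, j), the minimum total weight of any directed path from i to j (possibly empty when i = j).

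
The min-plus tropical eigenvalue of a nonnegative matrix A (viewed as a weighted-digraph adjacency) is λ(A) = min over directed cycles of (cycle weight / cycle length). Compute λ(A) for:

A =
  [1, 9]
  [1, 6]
λ(A) = 1

Enumerate directed cycles and compute their means (weight / length). Sample:
  cycle 0 → 0: weight = 1, length = 1, mean = 1/1 ≈ 1.000
  cycle 1 → 1: weight = 6, length = 1, mean = 6/1 ≈ 6.000
  cycle 0 → 1 → 0: weight = 10, length = 2, mean = 10/2 ≈ 5.000
  cycle 1 → 0 → 1: weight = 10, length = 2, mean = 10/2 ≈ 5.000
Minimum mean = 1.000, attained e.g. along the cycle 0 → 0 with weight 1 and length 1. So λ(A) = 1/1 = 1.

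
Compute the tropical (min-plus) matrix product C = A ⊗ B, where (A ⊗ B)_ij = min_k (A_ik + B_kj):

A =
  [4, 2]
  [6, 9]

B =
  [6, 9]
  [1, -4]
A ⊗ B =
  [3, -2]
  [10, 5]

Apply the min-plus product entry-by-entry:
  C[0][0] = min over k of (A[0][0] + B[0][0] = 4 + 6 = 10, A[0][1] + B[1][0] = 2 + 1 = 3) = 3 (attained at k = 1)
  C[0][1] = min over k of (A[0][0] + B[0][1] = 4 + 9 = 13, A[0][1] + B[1][1] = 2 + -4 = -2) = -2 (attained at k = 1)
  C[1][0] = min over k of (A[1][0] + B[0][0] = 6 + 6 = 12, A[1][1] + B[1][0] = 9 + 1 = 10) = 10 (attained at k = 1)
  C[1][1] = min over k of (A[1][0] + B[0][1] = 6 + 9 = 15, A[1][1] + B[1][1] = 9 + -4 = 5) = 5 (attained at k = 1)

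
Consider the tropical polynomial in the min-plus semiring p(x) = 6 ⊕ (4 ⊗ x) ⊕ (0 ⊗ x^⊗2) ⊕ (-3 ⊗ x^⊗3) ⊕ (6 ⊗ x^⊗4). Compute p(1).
p(1) = 0

A tropical monomial a ⊗ x^⊗i evaluates to a + i · x. Evaluating each term at x = 1:
  Term 0 contributes 6 + 0 · 1 = 6
  Term 1 contributes 4 + 1 · 1 = 5
  Term 2 contributes 0 + 2 · 1 = 2
  Term 3 contributes -3 + 3 · 1 = 0
  Term 4 contributes 6 + 4 · 1 = 10
p(1) = ⊕ of these = min[6, 5, 2, 0, 10] = 0.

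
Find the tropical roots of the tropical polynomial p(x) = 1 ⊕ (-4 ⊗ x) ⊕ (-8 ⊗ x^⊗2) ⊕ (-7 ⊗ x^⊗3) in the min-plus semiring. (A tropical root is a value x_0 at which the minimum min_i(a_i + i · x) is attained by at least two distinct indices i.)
Roots: {-1, 4, 5}

Each tropical root is a break point of the lower envelope of the lines y = a_i + i · x (there are 4 lines, with slopes 0, 1, ..., 3). Only the lines that attain the minimum somewhere contribute to roots; other lines are dominated. Here the surviving (envelope) indices are i = 3, i = 2, i = 1, i = 0.
Intersections between consecutive envelope lines give the roots: for adjacent envelope indices i < j the intersection is x = (a_i − a_j) / (j − i). Reading off the sorted break points: {-1, 4, 5}.
Verification: at each break x_0, at least two indices attain the minimum of min_i(a_i + i · x_0).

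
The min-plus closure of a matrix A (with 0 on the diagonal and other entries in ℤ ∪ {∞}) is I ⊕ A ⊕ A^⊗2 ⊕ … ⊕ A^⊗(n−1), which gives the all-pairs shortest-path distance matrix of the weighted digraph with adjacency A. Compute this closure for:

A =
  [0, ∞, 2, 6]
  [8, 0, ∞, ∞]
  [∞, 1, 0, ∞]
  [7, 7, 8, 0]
Closure =
  [0, 3, 2, 6]
  [8, 0, 10, 14]
  [9, 1, 0, 15]
  [7, 7, 8, 0]

This is the Floyd-Warshall all-pairs shortest-path computation. For each intermediate vertex k = 0, 1, …, 3, update dist[i][j] ← min(dist[i][j], dist[i][k] + dist[k][j]). The final matrix gives, for each (i, j), the minimum total weight of any directed path from i to j (possibly empty when i = j).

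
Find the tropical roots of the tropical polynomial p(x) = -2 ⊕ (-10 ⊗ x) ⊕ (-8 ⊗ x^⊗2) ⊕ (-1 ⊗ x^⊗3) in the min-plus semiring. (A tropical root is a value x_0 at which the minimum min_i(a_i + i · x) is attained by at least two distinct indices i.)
Roots: {-7, -2, 8}

Each tropical root is a break point of the lower envelope of the lines y = a_i + i · x (there are 4 lines, with slopes 0, 1, ..., 3). Only the lines that attain the minimum somewhere contribute to roots; other lines are dominated. Here the surviving (envelope) indices are i = 3, i = 2, i = 1, i = 0.
Intersections between consecutive envelope lines give the roots: for adjacent envelope indices i < j the intersection is x = (a_i − a_j) / (j − i). Reading off the sorted break points: {-7, -2, 8}.
Verification: at each break x_0, at least two indices attain the minimum of min_i(a_i + i · x_0).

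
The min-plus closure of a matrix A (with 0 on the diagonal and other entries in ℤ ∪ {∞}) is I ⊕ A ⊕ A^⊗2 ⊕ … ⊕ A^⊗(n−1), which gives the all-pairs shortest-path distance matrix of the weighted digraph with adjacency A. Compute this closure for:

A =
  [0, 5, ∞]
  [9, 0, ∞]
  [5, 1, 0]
Closure =
  [0, 5, ∞]
  [9, 0, ∞]
  [5, 1, 0]

This is the Floyd-Warshall all-pairs shortest-path computation. For each intermediate vertex k = 0, 1, …, 2, update dist[i][j] ← min(dist[i][j], dist[i][k] + dist[k][j]). The final matrix gives, for each (i, j), the minimum total weight of any directed path from i to j (possibly empty when i = j).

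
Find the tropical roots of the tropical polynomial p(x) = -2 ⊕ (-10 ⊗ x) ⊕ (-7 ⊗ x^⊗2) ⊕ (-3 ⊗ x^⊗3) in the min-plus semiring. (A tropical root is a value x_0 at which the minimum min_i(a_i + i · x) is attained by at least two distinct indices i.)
Roots: {-4, -3, 8}

Each tropical root is a break point of the lower envelope of the lines y = a_i + i · x (there are 4 lines, with slopes 0, 1, ..., 3). Only the lines that attain the minimum somewhere contribute to roots; other lines are dominated. Here the surviving (envelope) indices are i = 3, i = 2, i = 1, i = 0.
Intersections between consecutive envelope lines give the roots: for adjacent envelope indices i < j the intersection is x = (a_i − a_j) / (j − i). Reading off the sorted break points: {-4, -3, 8}.
Verification: at each break x_0, at least two indices attain the minimum of min_i(a_i + i · x_0).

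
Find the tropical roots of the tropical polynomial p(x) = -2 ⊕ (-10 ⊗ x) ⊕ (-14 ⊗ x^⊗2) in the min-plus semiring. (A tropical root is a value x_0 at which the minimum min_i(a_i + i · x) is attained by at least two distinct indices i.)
Roots: {4, 8}

Each tropical root is a break point of the lower envelope of the lines y = a_i + i · x (there are 3 lines, with slopes 0, 1, ..., 2). Only the lines that attain the minimum somewhere contribute to roots; other lines are dominated. Here the surviving (envelope) indices are i = 2, i = 1, i = 0.
Intersections between consecutive envelope lines give the roots: for adjacent envelope indices i < j the intersection is x = (a_i − a_j) / (j − i). Reading off the sorted break points: {4, 8}.
Verification: at each break x_0, at least two indices attain the minimum of min_i(a_i + i · x_0).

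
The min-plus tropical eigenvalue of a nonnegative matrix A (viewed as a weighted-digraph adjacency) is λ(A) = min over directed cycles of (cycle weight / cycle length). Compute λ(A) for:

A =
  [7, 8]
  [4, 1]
λ(A) = 1

Enumerate directed cycles and compute their means (weight / length). Sample:
  cycle 0 → 0: weight = 7, length = 1, mean = 7/1 ≈ 7.000
  cycle 1 → 1: weight = 1, length = 1, mean = 1/1 ≈ 1.000
  cycle 0 → 1 → 0: weight = 12, length = 2, mean = 12/2 ≈ 6.000
  cycle 1 → 0 → 1: weight = 12, length = 2, mean = 12/2 ≈ 6.000
Minimum mean = 1.000, attained e.g. along the cycle 1 → 1 with weight 1 and length 1. So λ(A) = 1/1 = 1.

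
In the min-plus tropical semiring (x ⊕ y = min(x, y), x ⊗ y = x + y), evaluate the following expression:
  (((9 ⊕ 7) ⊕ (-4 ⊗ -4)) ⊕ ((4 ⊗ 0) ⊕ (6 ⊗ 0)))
(((9 ⊕ 7) ⊕ (-4 ⊗ -4)) ⊕ ((4 ⊗ 0) ⊕ (6 ⊗ 0))) = -8

Expand innermost to outermost. Recall ⊕ takes the minimum of its arguments and ⊗ takes their sum. Working out the expression (((9 ⊕ 7) ⊕ (-4 ⊗ -4)) ⊕ ((4 ⊗ 0) ⊕ (6 ⊗ 0))) gives -8.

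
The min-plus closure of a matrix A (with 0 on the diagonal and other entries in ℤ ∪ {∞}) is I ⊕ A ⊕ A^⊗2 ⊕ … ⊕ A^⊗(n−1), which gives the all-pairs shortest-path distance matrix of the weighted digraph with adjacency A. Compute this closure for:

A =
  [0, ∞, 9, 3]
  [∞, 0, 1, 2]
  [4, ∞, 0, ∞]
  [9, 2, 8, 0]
Closure =
  [0, 5, 6, 3]
  [5, 0, 1, 2]
  [4, 9, 0, 7]
  [7, 2, 3, 0]

This is the Floyd-Warshall all-pairs shortest-path computation. For each intermediate vertex k = 0, 1, …, 3, update dist[i][j] ← min(dist[i][j], dist[i][k] + dist[k][j]). The final matrix gives, for each (i, j), the minimum total weight of any directed path from i to j (possibly empty when i = j).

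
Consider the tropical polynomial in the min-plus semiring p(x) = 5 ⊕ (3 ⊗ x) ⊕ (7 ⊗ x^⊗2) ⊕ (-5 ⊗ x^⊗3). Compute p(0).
p(0) = -5

A tropical monomial a ⊗ x^⊗i evaluates to a + i · x. Evaluating each term at x = 0:
  Term 0 contributes 5 + 0 · 0 = 5
  Term 1 contributes 3 + 1 · 0 = 3
  Term 2 contributes 7 + 2 · 0 = 7
  Term 3 contributes -5 + 3 · 0 = -5
p(0) = ⊕ of these = min[5, 3, 7, -5] = -5.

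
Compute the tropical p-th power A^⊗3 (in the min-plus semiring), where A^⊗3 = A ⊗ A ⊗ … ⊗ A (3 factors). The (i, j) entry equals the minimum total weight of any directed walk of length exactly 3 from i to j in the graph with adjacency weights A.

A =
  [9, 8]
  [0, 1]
A^⊗3 =
  [9, 10]
  [2, 3]

Each entry (A^⊗3)_ij equals the minimum over all length-3 walks i = v_0 → v_1 → … → v_3 = j of Σ_t A[v_t][v_{t+1}]. For example, for (i, j) = (0, 1) we minimise over 4 possible intermediate vertex sequences; the minimum is 10, attained along the walk 0 → 1 → 1 → 1.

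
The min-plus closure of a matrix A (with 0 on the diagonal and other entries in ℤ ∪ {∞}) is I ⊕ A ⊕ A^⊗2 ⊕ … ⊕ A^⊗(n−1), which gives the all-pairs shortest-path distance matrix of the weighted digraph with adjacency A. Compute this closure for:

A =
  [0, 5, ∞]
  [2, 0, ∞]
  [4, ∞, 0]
Closure =
  [0, 5, ∞]
  [2, 0, ∞]
  [4, 9, 0]

This is the Floyd-Warshall all-pairs shortest-path computation. For each intermediate vertex k = 0, 1, …, 2, update dist[i][j] ← min(dist[i][j], dist[i][k] + dist[k][j]). The final matrix gives, for each (i, j), the minimum total weight of any directed path from i to j (possibly empty when i = j).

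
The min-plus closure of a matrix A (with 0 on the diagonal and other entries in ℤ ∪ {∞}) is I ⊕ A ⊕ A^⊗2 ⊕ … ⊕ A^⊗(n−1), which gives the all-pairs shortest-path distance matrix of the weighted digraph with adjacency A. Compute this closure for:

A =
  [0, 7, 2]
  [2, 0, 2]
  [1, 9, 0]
Closure =
  [0, 7, 2]
  [2, 0, 2]
  [1, 8, 0]

This is the Floyd-Warshall all-pairs shortest-path computation. For each intermediate vertex k = 0, 1, …, 2, update dist[i][j] ← min(dist[i][j], dist[i][k] + dist[k][j]). The final matrix gives, for each (i, j), the minimum total weight of any directed path from i to j (possibly empty when i = j).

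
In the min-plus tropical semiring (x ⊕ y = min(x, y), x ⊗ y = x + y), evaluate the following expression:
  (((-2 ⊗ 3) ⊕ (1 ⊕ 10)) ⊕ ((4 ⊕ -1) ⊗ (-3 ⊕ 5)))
(((-2 ⊗ 3) ⊕ (1 ⊕ 10)) ⊕ ((4 ⊕ -1) ⊗ (-3 ⊕ 5))) = -4

Expand innermost to outermost. Recall ⊕ takes the minimum of its arguments and ⊗ takes their sum. Working out the expression (((-2 ⊗ 3) ⊕ (1 ⊕ 10)) ⊕ ((4 ⊕ -1) ⊗ (-3 ⊕ 5))) gives -4.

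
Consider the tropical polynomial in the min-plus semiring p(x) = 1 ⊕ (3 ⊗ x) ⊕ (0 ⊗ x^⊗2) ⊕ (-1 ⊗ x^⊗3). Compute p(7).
p(7) = 1

A tropical monomial a ⊗ x^⊗i evaluates to a + i · x. Evaluating each term at x = 7:
  Term 0 contributes 1 + 0 · 7 = 1
  Term 1 contributes 3 + 1 · 7 = 10
  Term 2 contributes 0 + 2 · 7 = 14
  Term 3 contributes -1 + 3 · 7 = 20
p(7) = ⊕ of these = min[1, 10, 14, 20] = 1.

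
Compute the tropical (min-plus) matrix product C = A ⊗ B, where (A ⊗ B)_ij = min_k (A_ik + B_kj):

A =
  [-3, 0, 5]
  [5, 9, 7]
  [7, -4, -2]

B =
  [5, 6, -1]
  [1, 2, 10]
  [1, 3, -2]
A ⊗ B =
  [1, 2, -4]
  [8, 10, 4]
  [-3, -2, -4]

Apply the min-plus product entry-by-entry:
  C[0][0] = min over k of (A[0][0] + B[0][0] = -3 + 5 = 2, A[0][1] + B[1][0] = 0 + 1 = 1, A[0][2] + B[2][0] = 5 + 1 = 6) = 1 (attained at k = 1)
  C[0][1] = min over k of (A[0][0] + B[0][1] = -3 + 6 = 3, A[0][1] + B[1][1] = 0 + 2 = 2, A[0][2] + B[2][1] = 5 + 3 = 8) = 2 (attained at k = 1)
  C[0][2] = min over k of (A[0][0] + B[0][2] = -3 + -1 = -4, A[0][1] + B[1][2] = 0 + 10 = 10, A[0][2] + B[2][2] = 5 + -2 = 3) = -4 (attained at k = 0)
  C[1][0] = min over k of (A[1][0] + B[0][0] = 5 + 5 = 10, A[1][1] + B[1][0] = 9 + 1 = 10, A[1][2] + B[2][0] = 7 + 1 = 8) = 8 (attained at k = 2)
  C[1][1] = min over k of (A[1][0] + B[0][1] = 5 + 6 = 11, A[1][1] + B[1][1] = 9 + 2 = 11, A[1][2] + B[2][1] = 7 + 3 = 10) = 10 (attained at k = 2)
  C[1][2] = min over k of (A[1][0] + B[0][2] = 5 + -1 = 4, A[1][1] + B[1][2] = 9 + 10 = 19, A[1][2] + B[2][2] = 7 + -2 = 5) = 4 (attained at k = 0)
  C[2][0] = min over k of (A[2][0] + B[0][0] = 7 + 5 = 12, A[2][1] + B[1][0] = -4 + 1 = -3, A[2][2] + B[2][0] = -2 + 1 = -1) = -3 (attained at k = 1)
  C[2][1] = min over k of (A[2][0] + B[0][1] = 7 + 6 = 13, A[2][1] + B[1][1] = -4 + 2 = -2, A[2][2] + B[2][1] = -2 + 3 = 1) = -2 (attained at k = 1)
  C[2][2] = min over k of (A[2][0] + B[0][2] = 7 + -1 = 6, A[2][1] + B[1][2] = -4 + 10 = 6, A[2][2] + B[2][2] = -2 + -2 = -4) = -4 (attained at k = 2)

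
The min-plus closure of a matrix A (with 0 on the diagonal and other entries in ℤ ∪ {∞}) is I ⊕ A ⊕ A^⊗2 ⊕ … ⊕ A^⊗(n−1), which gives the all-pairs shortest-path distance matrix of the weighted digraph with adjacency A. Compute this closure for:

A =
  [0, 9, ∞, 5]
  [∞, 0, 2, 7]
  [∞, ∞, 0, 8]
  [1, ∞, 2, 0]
Closure =
  [0, 9, 7, 5]
  [8, 0, 2, 7]
  [9, 18, 0, 8]
  [1, 10, 2, 0]

This is the Floyd-Warshall all-pairs shortest-path computation. For each intermediate vertex k = 0, 1, …, 3, update dist[i][j] ← min(dist[i][j], dist[i][k] + dist[k][j]). The final matrix gives, for each (i, j), the minimum total weight of any directed path from i to j (possibly empty when i = j).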